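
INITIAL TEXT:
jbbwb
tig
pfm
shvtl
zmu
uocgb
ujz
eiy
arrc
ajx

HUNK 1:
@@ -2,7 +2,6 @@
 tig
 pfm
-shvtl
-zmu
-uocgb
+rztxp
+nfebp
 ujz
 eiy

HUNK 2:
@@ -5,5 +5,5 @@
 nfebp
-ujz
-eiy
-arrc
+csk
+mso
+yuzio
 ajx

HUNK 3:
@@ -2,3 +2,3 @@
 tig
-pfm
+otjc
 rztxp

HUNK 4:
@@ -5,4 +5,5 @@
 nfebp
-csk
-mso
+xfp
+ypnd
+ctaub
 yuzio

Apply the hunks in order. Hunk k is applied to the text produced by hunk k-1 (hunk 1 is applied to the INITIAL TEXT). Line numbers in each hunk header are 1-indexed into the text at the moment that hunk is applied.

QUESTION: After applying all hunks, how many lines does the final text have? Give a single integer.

Answer: 10

Derivation:
Hunk 1: at line 2 remove [shvtl,zmu,uocgb] add [rztxp,nfebp] -> 9 lines: jbbwb tig pfm rztxp nfebp ujz eiy arrc ajx
Hunk 2: at line 5 remove [ujz,eiy,arrc] add [csk,mso,yuzio] -> 9 lines: jbbwb tig pfm rztxp nfebp csk mso yuzio ajx
Hunk 3: at line 2 remove [pfm] add [otjc] -> 9 lines: jbbwb tig otjc rztxp nfebp csk mso yuzio ajx
Hunk 4: at line 5 remove [csk,mso] add [xfp,ypnd,ctaub] -> 10 lines: jbbwb tig otjc rztxp nfebp xfp ypnd ctaub yuzio ajx
Final line count: 10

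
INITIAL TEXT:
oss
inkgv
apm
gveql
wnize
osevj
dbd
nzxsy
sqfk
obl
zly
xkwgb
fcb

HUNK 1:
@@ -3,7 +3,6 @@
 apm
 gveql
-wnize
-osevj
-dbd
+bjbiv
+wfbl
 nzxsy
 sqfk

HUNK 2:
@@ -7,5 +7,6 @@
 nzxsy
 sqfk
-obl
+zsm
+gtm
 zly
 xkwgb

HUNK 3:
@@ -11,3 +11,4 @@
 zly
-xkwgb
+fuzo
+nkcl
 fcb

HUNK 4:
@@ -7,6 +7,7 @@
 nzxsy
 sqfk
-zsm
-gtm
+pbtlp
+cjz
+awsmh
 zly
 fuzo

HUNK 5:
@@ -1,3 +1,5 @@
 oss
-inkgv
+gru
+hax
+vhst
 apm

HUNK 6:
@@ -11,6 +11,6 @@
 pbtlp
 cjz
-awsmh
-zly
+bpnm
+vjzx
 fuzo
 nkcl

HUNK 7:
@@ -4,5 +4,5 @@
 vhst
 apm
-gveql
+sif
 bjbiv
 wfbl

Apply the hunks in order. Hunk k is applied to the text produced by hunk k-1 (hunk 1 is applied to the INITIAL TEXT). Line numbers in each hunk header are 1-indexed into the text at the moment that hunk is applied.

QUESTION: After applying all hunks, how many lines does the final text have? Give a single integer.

Answer: 17

Derivation:
Hunk 1: at line 3 remove [wnize,osevj,dbd] add [bjbiv,wfbl] -> 12 lines: oss inkgv apm gveql bjbiv wfbl nzxsy sqfk obl zly xkwgb fcb
Hunk 2: at line 7 remove [obl] add [zsm,gtm] -> 13 lines: oss inkgv apm gveql bjbiv wfbl nzxsy sqfk zsm gtm zly xkwgb fcb
Hunk 3: at line 11 remove [xkwgb] add [fuzo,nkcl] -> 14 lines: oss inkgv apm gveql bjbiv wfbl nzxsy sqfk zsm gtm zly fuzo nkcl fcb
Hunk 4: at line 7 remove [zsm,gtm] add [pbtlp,cjz,awsmh] -> 15 lines: oss inkgv apm gveql bjbiv wfbl nzxsy sqfk pbtlp cjz awsmh zly fuzo nkcl fcb
Hunk 5: at line 1 remove [inkgv] add [gru,hax,vhst] -> 17 lines: oss gru hax vhst apm gveql bjbiv wfbl nzxsy sqfk pbtlp cjz awsmh zly fuzo nkcl fcb
Hunk 6: at line 11 remove [awsmh,zly] add [bpnm,vjzx] -> 17 lines: oss gru hax vhst apm gveql bjbiv wfbl nzxsy sqfk pbtlp cjz bpnm vjzx fuzo nkcl fcb
Hunk 7: at line 4 remove [gveql] add [sif] -> 17 lines: oss gru hax vhst apm sif bjbiv wfbl nzxsy sqfk pbtlp cjz bpnm vjzx fuzo nkcl fcb
Final line count: 17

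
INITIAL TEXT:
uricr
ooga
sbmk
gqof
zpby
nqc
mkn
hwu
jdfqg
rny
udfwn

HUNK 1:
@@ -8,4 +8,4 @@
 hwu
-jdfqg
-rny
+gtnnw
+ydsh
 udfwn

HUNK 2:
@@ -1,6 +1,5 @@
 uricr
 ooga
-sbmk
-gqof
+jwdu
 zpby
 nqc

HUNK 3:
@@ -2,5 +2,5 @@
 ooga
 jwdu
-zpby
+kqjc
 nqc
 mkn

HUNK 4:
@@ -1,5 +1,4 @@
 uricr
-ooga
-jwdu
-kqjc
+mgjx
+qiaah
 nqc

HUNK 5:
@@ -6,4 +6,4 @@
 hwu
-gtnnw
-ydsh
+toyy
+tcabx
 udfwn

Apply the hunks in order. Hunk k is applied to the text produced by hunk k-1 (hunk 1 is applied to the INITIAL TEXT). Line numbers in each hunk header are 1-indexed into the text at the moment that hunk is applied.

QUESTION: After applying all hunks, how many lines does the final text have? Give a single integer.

Answer: 9

Derivation:
Hunk 1: at line 8 remove [jdfqg,rny] add [gtnnw,ydsh] -> 11 lines: uricr ooga sbmk gqof zpby nqc mkn hwu gtnnw ydsh udfwn
Hunk 2: at line 1 remove [sbmk,gqof] add [jwdu] -> 10 lines: uricr ooga jwdu zpby nqc mkn hwu gtnnw ydsh udfwn
Hunk 3: at line 2 remove [zpby] add [kqjc] -> 10 lines: uricr ooga jwdu kqjc nqc mkn hwu gtnnw ydsh udfwn
Hunk 4: at line 1 remove [ooga,jwdu,kqjc] add [mgjx,qiaah] -> 9 lines: uricr mgjx qiaah nqc mkn hwu gtnnw ydsh udfwn
Hunk 5: at line 6 remove [gtnnw,ydsh] add [toyy,tcabx] -> 9 lines: uricr mgjx qiaah nqc mkn hwu toyy tcabx udfwn
Final line count: 9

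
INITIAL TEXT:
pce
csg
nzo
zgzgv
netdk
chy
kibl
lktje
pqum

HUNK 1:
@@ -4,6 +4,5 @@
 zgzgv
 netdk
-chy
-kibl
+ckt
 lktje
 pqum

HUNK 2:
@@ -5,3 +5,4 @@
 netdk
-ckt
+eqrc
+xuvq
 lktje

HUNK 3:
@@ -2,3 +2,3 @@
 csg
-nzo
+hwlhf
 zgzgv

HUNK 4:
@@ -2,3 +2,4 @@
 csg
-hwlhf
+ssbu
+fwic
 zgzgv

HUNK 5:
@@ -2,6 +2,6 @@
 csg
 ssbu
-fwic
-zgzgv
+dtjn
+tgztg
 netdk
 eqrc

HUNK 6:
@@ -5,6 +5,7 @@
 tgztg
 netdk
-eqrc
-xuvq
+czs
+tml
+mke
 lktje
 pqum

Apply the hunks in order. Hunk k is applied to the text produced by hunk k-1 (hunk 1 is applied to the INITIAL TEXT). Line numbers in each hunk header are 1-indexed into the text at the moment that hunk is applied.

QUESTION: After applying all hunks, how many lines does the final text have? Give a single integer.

Answer: 11

Derivation:
Hunk 1: at line 4 remove [chy,kibl] add [ckt] -> 8 lines: pce csg nzo zgzgv netdk ckt lktje pqum
Hunk 2: at line 5 remove [ckt] add [eqrc,xuvq] -> 9 lines: pce csg nzo zgzgv netdk eqrc xuvq lktje pqum
Hunk 3: at line 2 remove [nzo] add [hwlhf] -> 9 lines: pce csg hwlhf zgzgv netdk eqrc xuvq lktje pqum
Hunk 4: at line 2 remove [hwlhf] add [ssbu,fwic] -> 10 lines: pce csg ssbu fwic zgzgv netdk eqrc xuvq lktje pqum
Hunk 5: at line 2 remove [fwic,zgzgv] add [dtjn,tgztg] -> 10 lines: pce csg ssbu dtjn tgztg netdk eqrc xuvq lktje pqum
Hunk 6: at line 5 remove [eqrc,xuvq] add [czs,tml,mke] -> 11 lines: pce csg ssbu dtjn tgztg netdk czs tml mke lktje pqum
Final line count: 11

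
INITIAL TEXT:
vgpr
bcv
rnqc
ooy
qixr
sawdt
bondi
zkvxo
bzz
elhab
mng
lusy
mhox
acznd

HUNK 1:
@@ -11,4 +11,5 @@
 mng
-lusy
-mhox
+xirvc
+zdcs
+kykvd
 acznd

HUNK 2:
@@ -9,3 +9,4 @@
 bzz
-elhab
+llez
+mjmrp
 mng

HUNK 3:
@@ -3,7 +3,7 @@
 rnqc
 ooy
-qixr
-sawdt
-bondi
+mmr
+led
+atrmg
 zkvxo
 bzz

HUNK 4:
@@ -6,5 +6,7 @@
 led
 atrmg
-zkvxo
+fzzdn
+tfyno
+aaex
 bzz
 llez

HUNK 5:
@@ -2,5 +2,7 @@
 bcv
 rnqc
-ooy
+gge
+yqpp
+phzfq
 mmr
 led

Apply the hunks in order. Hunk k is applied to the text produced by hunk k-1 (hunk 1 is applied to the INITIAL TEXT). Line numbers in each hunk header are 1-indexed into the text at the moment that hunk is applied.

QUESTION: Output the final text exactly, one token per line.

Answer: vgpr
bcv
rnqc
gge
yqpp
phzfq
mmr
led
atrmg
fzzdn
tfyno
aaex
bzz
llez
mjmrp
mng
xirvc
zdcs
kykvd
acznd

Derivation:
Hunk 1: at line 11 remove [lusy,mhox] add [xirvc,zdcs,kykvd] -> 15 lines: vgpr bcv rnqc ooy qixr sawdt bondi zkvxo bzz elhab mng xirvc zdcs kykvd acznd
Hunk 2: at line 9 remove [elhab] add [llez,mjmrp] -> 16 lines: vgpr bcv rnqc ooy qixr sawdt bondi zkvxo bzz llez mjmrp mng xirvc zdcs kykvd acznd
Hunk 3: at line 3 remove [qixr,sawdt,bondi] add [mmr,led,atrmg] -> 16 lines: vgpr bcv rnqc ooy mmr led atrmg zkvxo bzz llez mjmrp mng xirvc zdcs kykvd acznd
Hunk 4: at line 6 remove [zkvxo] add [fzzdn,tfyno,aaex] -> 18 lines: vgpr bcv rnqc ooy mmr led atrmg fzzdn tfyno aaex bzz llez mjmrp mng xirvc zdcs kykvd acznd
Hunk 5: at line 2 remove [ooy] add [gge,yqpp,phzfq] -> 20 lines: vgpr bcv rnqc gge yqpp phzfq mmr led atrmg fzzdn tfyno aaex bzz llez mjmrp mng xirvc zdcs kykvd acznd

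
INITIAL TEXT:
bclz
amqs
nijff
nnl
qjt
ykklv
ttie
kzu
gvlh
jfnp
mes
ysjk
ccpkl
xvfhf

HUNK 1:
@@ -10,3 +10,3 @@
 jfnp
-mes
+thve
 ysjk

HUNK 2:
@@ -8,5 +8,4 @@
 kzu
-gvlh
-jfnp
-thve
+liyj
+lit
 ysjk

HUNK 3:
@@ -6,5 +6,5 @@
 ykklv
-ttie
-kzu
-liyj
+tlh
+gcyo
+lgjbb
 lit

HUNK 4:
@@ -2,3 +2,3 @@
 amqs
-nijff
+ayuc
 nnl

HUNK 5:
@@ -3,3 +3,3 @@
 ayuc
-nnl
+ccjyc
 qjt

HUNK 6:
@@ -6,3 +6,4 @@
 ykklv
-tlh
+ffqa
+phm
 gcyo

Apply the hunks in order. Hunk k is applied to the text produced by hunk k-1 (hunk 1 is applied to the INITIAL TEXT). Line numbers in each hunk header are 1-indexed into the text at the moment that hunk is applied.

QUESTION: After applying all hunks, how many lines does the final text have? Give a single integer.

Hunk 1: at line 10 remove [mes] add [thve] -> 14 lines: bclz amqs nijff nnl qjt ykklv ttie kzu gvlh jfnp thve ysjk ccpkl xvfhf
Hunk 2: at line 8 remove [gvlh,jfnp,thve] add [liyj,lit] -> 13 lines: bclz amqs nijff nnl qjt ykklv ttie kzu liyj lit ysjk ccpkl xvfhf
Hunk 3: at line 6 remove [ttie,kzu,liyj] add [tlh,gcyo,lgjbb] -> 13 lines: bclz amqs nijff nnl qjt ykklv tlh gcyo lgjbb lit ysjk ccpkl xvfhf
Hunk 4: at line 2 remove [nijff] add [ayuc] -> 13 lines: bclz amqs ayuc nnl qjt ykklv tlh gcyo lgjbb lit ysjk ccpkl xvfhf
Hunk 5: at line 3 remove [nnl] add [ccjyc] -> 13 lines: bclz amqs ayuc ccjyc qjt ykklv tlh gcyo lgjbb lit ysjk ccpkl xvfhf
Hunk 6: at line 6 remove [tlh] add [ffqa,phm] -> 14 lines: bclz amqs ayuc ccjyc qjt ykklv ffqa phm gcyo lgjbb lit ysjk ccpkl xvfhf
Final line count: 14

Answer: 14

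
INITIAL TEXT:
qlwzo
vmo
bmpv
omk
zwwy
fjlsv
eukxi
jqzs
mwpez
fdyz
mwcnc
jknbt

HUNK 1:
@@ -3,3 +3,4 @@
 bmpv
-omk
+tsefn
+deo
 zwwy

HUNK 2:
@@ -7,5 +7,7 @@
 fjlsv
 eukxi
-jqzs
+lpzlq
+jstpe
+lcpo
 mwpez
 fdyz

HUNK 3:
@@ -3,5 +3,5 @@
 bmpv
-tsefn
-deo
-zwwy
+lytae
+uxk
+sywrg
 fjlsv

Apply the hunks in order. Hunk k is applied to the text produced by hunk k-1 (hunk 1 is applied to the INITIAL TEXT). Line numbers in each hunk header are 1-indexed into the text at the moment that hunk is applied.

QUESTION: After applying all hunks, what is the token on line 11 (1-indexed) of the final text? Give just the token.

Hunk 1: at line 3 remove [omk] add [tsefn,deo] -> 13 lines: qlwzo vmo bmpv tsefn deo zwwy fjlsv eukxi jqzs mwpez fdyz mwcnc jknbt
Hunk 2: at line 7 remove [jqzs] add [lpzlq,jstpe,lcpo] -> 15 lines: qlwzo vmo bmpv tsefn deo zwwy fjlsv eukxi lpzlq jstpe lcpo mwpez fdyz mwcnc jknbt
Hunk 3: at line 3 remove [tsefn,deo,zwwy] add [lytae,uxk,sywrg] -> 15 lines: qlwzo vmo bmpv lytae uxk sywrg fjlsv eukxi lpzlq jstpe lcpo mwpez fdyz mwcnc jknbt
Final line 11: lcpo

Answer: lcpo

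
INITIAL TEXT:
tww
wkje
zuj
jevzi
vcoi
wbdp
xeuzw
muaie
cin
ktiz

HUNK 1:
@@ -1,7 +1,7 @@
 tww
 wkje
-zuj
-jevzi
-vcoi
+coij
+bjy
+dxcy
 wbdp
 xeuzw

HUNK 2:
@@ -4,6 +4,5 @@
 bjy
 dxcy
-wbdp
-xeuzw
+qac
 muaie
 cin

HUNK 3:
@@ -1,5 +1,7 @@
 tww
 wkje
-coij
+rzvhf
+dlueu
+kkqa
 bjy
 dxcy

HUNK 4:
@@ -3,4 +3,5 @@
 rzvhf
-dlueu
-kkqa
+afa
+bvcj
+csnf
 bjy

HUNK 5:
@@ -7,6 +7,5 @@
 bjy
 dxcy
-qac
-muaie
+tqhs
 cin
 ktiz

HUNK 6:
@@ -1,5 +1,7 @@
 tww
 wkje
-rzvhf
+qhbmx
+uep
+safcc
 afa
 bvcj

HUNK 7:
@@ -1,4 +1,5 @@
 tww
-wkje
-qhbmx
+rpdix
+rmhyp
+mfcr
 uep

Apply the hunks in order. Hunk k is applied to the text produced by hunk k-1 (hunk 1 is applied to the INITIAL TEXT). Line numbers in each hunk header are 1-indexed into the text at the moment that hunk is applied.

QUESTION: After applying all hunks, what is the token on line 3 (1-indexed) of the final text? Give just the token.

Answer: rmhyp

Derivation:
Hunk 1: at line 1 remove [zuj,jevzi,vcoi] add [coij,bjy,dxcy] -> 10 lines: tww wkje coij bjy dxcy wbdp xeuzw muaie cin ktiz
Hunk 2: at line 4 remove [wbdp,xeuzw] add [qac] -> 9 lines: tww wkje coij bjy dxcy qac muaie cin ktiz
Hunk 3: at line 1 remove [coij] add [rzvhf,dlueu,kkqa] -> 11 lines: tww wkje rzvhf dlueu kkqa bjy dxcy qac muaie cin ktiz
Hunk 4: at line 3 remove [dlueu,kkqa] add [afa,bvcj,csnf] -> 12 lines: tww wkje rzvhf afa bvcj csnf bjy dxcy qac muaie cin ktiz
Hunk 5: at line 7 remove [qac,muaie] add [tqhs] -> 11 lines: tww wkje rzvhf afa bvcj csnf bjy dxcy tqhs cin ktiz
Hunk 6: at line 1 remove [rzvhf] add [qhbmx,uep,safcc] -> 13 lines: tww wkje qhbmx uep safcc afa bvcj csnf bjy dxcy tqhs cin ktiz
Hunk 7: at line 1 remove [wkje,qhbmx] add [rpdix,rmhyp,mfcr] -> 14 lines: tww rpdix rmhyp mfcr uep safcc afa bvcj csnf bjy dxcy tqhs cin ktiz
Final line 3: rmhyp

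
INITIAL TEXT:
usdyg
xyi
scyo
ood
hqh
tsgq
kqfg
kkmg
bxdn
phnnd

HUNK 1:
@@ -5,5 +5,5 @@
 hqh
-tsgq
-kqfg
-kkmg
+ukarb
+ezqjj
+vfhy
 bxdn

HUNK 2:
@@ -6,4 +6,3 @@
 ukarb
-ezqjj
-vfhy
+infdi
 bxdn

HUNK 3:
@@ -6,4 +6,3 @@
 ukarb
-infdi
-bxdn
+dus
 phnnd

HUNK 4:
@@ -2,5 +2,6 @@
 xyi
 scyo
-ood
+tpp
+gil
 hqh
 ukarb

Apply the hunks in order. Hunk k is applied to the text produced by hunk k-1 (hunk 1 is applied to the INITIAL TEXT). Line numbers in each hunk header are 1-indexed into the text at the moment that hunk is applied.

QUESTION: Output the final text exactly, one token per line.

Hunk 1: at line 5 remove [tsgq,kqfg,kkmg] add [ukarb,ezqjj,vfhy] -> 10 lines: usdyg xyi scyo ood hqh ukarb ezqjj vfhy bxdn phnnd
Hunk 2: at line 6 remove [ezqjj,vfhy] add [infdi] -> 9 lines: usdyg xyi scyo ood hqh ukarb infdi bxdn phnnd
Hunk 3: at line 6 remove [infdi,bxdn] add [dus] -> 8 lines: usdyg xyi scyo ood hqh ukarb dus phnnd
Hunk 4: at line 2 remove [ood] add [tpp,gil] -> 9 lines: usdyg xyi scyo tpp gil hqh ukarb dus phnnd

Answer: usdyg
xyi
scyo
tpp
gil
hqh
ukarb
dus
phnnd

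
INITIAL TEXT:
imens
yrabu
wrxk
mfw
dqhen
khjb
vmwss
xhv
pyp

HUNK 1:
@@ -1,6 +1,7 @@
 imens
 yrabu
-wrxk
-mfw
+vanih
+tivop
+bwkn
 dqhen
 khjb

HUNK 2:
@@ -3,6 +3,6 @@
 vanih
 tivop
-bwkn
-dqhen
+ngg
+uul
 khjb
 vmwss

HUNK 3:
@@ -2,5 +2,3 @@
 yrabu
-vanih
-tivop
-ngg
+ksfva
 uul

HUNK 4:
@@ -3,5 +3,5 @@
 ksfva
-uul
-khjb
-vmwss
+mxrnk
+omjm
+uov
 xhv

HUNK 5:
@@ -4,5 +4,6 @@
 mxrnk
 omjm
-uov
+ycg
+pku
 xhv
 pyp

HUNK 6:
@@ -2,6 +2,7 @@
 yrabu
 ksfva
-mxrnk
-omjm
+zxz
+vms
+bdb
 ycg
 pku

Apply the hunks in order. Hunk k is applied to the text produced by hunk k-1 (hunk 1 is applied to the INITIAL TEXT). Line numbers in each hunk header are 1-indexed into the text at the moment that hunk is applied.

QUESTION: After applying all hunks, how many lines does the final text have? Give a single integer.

Hunk 1: at line 1 remove [wrxk,mfw] add [vanih,tivop,bwkn] -> 10 lines: imens yrabu vanih tivop bwkn dqhen khjb vmwss xhv pyp
Hunk 2: at line 3 remove [bwkn,dqhen] add [ngg,uul] -> 10 lines: imens yrabu vanih tivop ngg uul khjb vmwss xhv pyp
Hunk 3: at line 2 remove [vanih,tivop,ngg] add [ksfva] -> 8 lines: imens yrabu ksfva uul khjb vmwss xhv pyp
Hunk 4: at line 3 remove [uul,khjb,vmwss] add [mxrnk,omjm,uov] -> 8 lines: imens yrabu ksfva mxrnk omjm uov xhv pyp
Hunk 5: at line 4 remove [uov] add [ycg,pku] -> 9 lines: imens yrabu ksfva mxrnk omjm ycg pku xhv pyp
Hunk 6: at line 2 remove [mxrnk,omjm] add [zxz,vms,bdb] -> 10 lines: imens yrabu ksfva zxz vms bdb ycg pku xhv pyp
Final line count: 10

Answer: 10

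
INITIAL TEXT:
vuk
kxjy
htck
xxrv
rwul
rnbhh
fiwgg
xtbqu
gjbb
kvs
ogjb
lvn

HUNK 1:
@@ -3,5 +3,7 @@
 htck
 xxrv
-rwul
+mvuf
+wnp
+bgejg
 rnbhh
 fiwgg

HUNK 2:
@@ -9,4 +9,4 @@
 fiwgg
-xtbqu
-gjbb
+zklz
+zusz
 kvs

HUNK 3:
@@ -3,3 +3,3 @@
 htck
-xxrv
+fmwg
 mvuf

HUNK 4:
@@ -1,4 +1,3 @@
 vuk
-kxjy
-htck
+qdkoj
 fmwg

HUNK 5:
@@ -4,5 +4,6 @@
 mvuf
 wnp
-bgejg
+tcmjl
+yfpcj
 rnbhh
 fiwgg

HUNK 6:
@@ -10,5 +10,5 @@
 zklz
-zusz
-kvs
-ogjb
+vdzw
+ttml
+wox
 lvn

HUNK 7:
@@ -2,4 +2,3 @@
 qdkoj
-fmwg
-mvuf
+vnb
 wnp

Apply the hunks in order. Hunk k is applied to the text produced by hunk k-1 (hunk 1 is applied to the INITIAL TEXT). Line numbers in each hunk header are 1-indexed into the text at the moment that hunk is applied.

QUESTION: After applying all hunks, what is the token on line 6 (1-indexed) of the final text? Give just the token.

Answer: yfpcj

Derivation:
Hunk 1: at line 3 remove [rwul] add [mvuf,wnp,bgejg] -> 14 lines: vuk kxjy htck xxrv mvuf wnp bgejg rnbhh fiwgg xtbqu gjbb kvs ogjb lvn
Hunk 2: at line 9 remove [xtbqu,gjbb] add [zklz,zusz] -> 14 lines: vuk kxjy htck xxrv mvuf wnp bgejg rnbhh fiwgg zklz zusz kvs ogjb lvn
Hunk 3: at line 3 remove [xxrv] add [fmwg] -> 14 lines: vuk kxjy htck fmwg mvuf wnp bgejg rnbhh fiwgg zklz zusz kvs ogjb lvn
Hunk 4: at line 1 remove [kxjy,htck] add [qdkoj] -> 13 lines: vuk qdkoj fmwg mvuf wnp bgejg rnbhh fiwgg zklz zusz kvs ogjb lvn
Hunk 5: at line 4 remove [bgejg] add [tcmjl,yfpcj] -> 14 lines: vuk qdkoj fmwg mvuf wnp tcmjl yfpcj rnbhh fiwgg zklz zusz kvs ogjb lvn
Hunk 6: at line 10 remove [zusz,kvs,ogjb] add [vdzw,ttml,wox] -> 14 lines: vuk qdkoj fmwg mvuf wnp tcmjl yfpcj rnbhh fiwgg zklz vdzw ttml wox lvn
Hunk 7: at line 2 remove [fmwg,mvuf] add [vnb] -> 13 lines: vuk qdkoj vnb wnp tcmjl yfpcj rnbhh fiwgg zklz vdzw ttml wox lvn
Final line 6: yfpcj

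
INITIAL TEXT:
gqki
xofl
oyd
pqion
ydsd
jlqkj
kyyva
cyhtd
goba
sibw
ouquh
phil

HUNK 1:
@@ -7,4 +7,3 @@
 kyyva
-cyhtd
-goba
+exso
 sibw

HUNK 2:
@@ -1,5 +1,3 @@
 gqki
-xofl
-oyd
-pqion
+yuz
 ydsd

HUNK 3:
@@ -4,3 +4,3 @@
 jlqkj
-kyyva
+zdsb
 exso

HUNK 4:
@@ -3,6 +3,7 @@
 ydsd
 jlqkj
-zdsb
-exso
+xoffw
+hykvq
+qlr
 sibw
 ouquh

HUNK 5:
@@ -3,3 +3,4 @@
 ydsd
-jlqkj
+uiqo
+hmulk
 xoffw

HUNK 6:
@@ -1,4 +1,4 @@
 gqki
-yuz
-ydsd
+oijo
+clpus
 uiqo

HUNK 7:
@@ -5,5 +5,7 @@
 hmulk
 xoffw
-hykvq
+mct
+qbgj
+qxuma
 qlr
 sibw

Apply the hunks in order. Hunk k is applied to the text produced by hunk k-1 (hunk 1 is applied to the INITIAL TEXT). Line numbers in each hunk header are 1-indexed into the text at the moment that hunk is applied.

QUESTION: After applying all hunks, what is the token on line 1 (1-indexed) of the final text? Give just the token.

Hunk 1: at line 7 remove [cyhtd,goba] add [exso] -> 11 lines: gqki xofl oyd pqion ydsd jlqkj kyyva exso sibw ouquh phil
Hunk 2: at line 1 remove [xofl,oyd,pqion] add [yuz] -> 9 lines: gqki yuz ydsd jlqkj kyyva exso sibw ouquh phil
Hunk 3: at line 4 remove [kyyva] add [zdsb] -> 9 lines: gqki yuz ydsd jlqkj zdsb exso sibw ouquh phil
Hunk 4: at line 3 remove [zdsb,exso] add [xoffw,hykvq,qlr] -> 10 lines: gqki yuz ydsd jlqkj xoffw hykvq qlr sibw ouquh phil
Hunk 5: at line 3 remove [jlqkj] add [uiqo,hmulk] -> 11 lines: gqki yuz ydsd uiqo hmulk xoffw hykvq qlr sibw ouquh phil
Hunk 6: at line 1 remove [yuz,ydsd] add [oijo,clpus] -> 11 lines: gqki oijo clpus uiqo hmulk xoffw hykvq qlr sibw ouquh phil
Hunk 7: at line 5 remove [hykvq] add [mct,qbgj,qxuma] -> 13 lines: gqki oijo clpus uiqo hmulk xoffw mct qbgj qxuma qlr sibw ouquh phil
Final line 1: gqki

Answer: gqki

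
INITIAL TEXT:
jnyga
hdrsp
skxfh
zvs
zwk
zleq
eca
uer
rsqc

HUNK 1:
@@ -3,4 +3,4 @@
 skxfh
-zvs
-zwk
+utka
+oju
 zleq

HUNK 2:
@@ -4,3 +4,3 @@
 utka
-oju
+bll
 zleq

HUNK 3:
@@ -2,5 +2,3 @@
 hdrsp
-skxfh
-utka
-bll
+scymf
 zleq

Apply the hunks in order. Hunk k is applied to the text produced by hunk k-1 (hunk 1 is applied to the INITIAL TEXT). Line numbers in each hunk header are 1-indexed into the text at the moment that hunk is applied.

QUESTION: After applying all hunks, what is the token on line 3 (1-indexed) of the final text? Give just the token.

Answer: scymf

Derivation:
Hunk 1: at line 3 remove [zvs,zwk] add [utka,oju] -> 9 lines: jnyga hdrsp skxfh utka oju zleq eca uer rsqc
Hunk 2: at line 4 remove [oju] add [bll] -> 9 lines: jnyga hdrsp skxfh utka bll zleq eca uer rsqc
Hunk 3: at line 2 remove [skxfh,utka,bll] add [scymf] -> 7 lines: jnyga hdrsp scymf zleq eca uer rsqc
Final line 3: scymf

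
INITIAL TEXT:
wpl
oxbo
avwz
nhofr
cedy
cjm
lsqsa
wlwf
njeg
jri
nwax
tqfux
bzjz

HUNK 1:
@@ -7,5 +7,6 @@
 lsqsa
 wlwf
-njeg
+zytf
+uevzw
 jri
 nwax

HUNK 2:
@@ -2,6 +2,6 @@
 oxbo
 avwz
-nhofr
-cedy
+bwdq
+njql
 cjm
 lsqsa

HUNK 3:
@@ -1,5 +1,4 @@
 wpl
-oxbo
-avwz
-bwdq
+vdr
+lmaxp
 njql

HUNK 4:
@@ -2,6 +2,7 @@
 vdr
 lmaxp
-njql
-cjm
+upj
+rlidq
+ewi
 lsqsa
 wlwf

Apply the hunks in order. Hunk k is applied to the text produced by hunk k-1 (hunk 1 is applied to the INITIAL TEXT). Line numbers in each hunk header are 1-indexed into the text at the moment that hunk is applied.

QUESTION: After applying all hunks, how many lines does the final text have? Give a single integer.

Hunk 1: at line 7 remove [njeg] add [zytf,uevzw] -> 14 lines: wpl oxbo avwz nhofr cedy cjm lsqsa wlwf zytf uevzw jri nwax tqfux bzjz
Hunk 2: at line 2 remove [nhofr,cedy] add [bwdq,njql] -> 14 lines: wpl oxbo avwz bwdq njql cjm lsqsa wlwf zytf uevzw jri nwax tqfux bzjz
Hunk 3: at line 1 remove [oxbo,avwz,bwdq] add [vdr,lmaxp] -> 13 lines: wpl vdr lmaxp njql cjm lsqsa wlwf zytf uevzw jri nwax tqfux bzjz
Hunk 4: at line 2 remove [njql,cjm] add [upj,rlidq,ewi] -> 14 lines: wpl vdr lmaxp upj rlidq ewi lsqsa wlwf zytf uevzw jri nwax tqfux bzjz
Final line count: 14

Answer: 14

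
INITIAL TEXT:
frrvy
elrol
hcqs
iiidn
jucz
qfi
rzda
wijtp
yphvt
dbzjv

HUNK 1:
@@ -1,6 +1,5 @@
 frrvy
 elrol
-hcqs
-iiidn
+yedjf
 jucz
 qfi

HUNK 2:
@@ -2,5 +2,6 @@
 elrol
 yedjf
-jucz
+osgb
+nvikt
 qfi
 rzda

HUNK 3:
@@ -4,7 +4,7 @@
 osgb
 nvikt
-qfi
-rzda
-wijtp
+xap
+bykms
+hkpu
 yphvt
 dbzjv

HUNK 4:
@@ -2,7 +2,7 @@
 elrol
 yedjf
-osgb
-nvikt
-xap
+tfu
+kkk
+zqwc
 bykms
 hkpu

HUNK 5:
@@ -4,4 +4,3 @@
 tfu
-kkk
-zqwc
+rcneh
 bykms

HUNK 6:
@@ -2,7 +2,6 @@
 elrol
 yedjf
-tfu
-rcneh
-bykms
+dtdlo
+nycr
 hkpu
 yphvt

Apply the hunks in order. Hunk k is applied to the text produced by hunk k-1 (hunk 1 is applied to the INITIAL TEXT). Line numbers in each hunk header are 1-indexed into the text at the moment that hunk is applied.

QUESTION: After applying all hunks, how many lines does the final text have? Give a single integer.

Hunk 1: at line 1 remove [hcqs,iiidn] add [yedjf] -> 9 lines: frrvy elrol yedjf jucz qfi rzda wijtp yphvt dbzjv
Hunk 2: at line 2 remove [jucz] add [osgb,nvikt] -> 10 lines: frrvy elrol yedjf osgb nvikt qfi rzda wijtp yphvt dbzjv
Hunk 3: at line 4 remove [qfi,rzda,wijtp] add [xap,bykms,hkpu] -> 10 lines: frrvy elrol yedjf osgb nvikt xap bykms hkpu yphvt dbzjv
Hunk 4: at line 2 remove [osgb,nvikt,xap] add [tfu,kkk,zqwc] -> 10 lines: frrvy elrol yedjf tfu kkk zqwc bykms hkpu yphvt dbzjv
Hunk 5: at line 4 remove [kkk,zqwc] add [rcneh] -> 9 lines: frrvy elrol yedjf tfu rcneh bykms hkpu yphvt dbzjv
Hunk 6: at line 2 remove [tfu,rcneh,bykms] add [dtdlo,nycr] -> 8 lines: frrvy elrol yedjf dtdlo nycr hkpu yphvt dbzjv
Final line count: 8

Answer: 8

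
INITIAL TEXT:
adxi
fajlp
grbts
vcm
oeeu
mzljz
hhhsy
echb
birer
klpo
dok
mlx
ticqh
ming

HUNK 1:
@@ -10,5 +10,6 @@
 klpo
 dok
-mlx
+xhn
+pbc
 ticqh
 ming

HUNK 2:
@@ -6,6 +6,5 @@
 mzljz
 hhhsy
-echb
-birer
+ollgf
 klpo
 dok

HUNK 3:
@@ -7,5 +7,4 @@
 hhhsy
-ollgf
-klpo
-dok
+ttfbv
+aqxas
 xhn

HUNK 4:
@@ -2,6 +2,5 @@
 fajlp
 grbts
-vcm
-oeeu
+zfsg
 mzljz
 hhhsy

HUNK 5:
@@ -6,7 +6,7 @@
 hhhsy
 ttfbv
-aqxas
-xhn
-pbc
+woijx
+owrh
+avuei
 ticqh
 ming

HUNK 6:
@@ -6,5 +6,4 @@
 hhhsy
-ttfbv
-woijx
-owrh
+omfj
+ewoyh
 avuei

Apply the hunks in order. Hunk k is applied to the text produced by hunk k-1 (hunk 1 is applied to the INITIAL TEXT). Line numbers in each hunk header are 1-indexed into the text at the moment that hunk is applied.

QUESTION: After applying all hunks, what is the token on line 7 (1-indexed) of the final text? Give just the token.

Hunk 1: at line 10 remove [mlx] add [xhn,pbc] -> 15 lines: adxi fajlp grbts vcm oeeu mzljz hhhsy echb birer klpo dok xhn pbc ticqh ming
Hunk 2: at line 6 remove [echb,birer] add [ollgf] -> 14 lines: adxi fajlp grbts vcm oeeu mzljz hhhsy ollgf klpo dok xhn pbc ticqh ming
Hunk 3: at line 7 remove [ollgf,klpo,dok] add [ttfbv,aqxas] -> 13 lines: adxi fajlp grbts vcm oeeu mzljz hhhsy ttfbv aqxas xhn pbc ticqh ming
Hunk 4: at line 2 remove [vcm,oeeu] add [zfsg] -> 12 lines: adxi fajlp grbts zfsg mzljz hhhsy ttfbv aqxas xhn pbc ticqh ming
Hunk 5: at line 6 remove [aqxas,xhn,pbc] add [woijx,owrh,avuei] -> 12 lines: adxi fajlp grbts zfsg mzljz hhhsy ttfbv woijx owrh avuei ticqh ming
Hunk 6: at line 6 remove [ttfbv,woijx,owrh] add [omfj,ewoyh] -> 11 lines: adxi fajlp grbts zfsg mzljz hhhsy omfj ewoyh avuei ticqh ming
Final line 7: omfj

Answer: omfj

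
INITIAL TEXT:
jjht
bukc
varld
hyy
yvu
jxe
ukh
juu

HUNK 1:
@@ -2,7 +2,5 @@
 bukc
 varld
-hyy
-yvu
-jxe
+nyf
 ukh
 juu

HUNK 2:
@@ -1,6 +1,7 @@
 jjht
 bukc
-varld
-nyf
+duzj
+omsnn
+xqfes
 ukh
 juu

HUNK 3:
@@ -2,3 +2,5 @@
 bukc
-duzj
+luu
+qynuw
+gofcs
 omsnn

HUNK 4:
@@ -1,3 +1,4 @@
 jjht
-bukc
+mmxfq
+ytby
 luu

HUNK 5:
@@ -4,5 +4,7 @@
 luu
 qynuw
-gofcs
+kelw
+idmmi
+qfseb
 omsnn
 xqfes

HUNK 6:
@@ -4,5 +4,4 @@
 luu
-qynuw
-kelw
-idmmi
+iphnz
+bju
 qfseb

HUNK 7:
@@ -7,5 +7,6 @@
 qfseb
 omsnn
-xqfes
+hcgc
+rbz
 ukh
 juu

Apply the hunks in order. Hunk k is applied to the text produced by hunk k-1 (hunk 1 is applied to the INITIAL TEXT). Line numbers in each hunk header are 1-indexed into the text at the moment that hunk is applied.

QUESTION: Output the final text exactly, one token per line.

Hunk 1: at line 2 remove [hyy,yvu,jxe] add [nyf] -> 6 lines: jjht bukc varld nyf ukh juu
Hunk 2: at line 1 remove [varld,nyf] add [duzj,omsnn,xqfes] -> 7 lines: jjht bukc duzj omsnn xqfes ukh juu
Hunk 3: at line 2 remove [duzj] add [luu,qynuw,gofcs] -> 9 lines: jjht bukc luu qynuw gofcs omsnn xqfes ukh juu
Hunk 4: at line 1 remove [bukc] add [mmxfq,ytby] -> 10 lines: jjht mmxfq ytby luu qynuw gofcs omsnn xqfes ukh juu
Hunk 5: at line 4 remove [gofcs] add [kelw,idmmi,qfseb] -> 12 lines: jjht mmxfq ytby luu qynuw kelw idmmi qfseb omsnn xqfes ukh juu
Hunk 6: at line 4 remove [qynuw,kelw,idmmi] add [iphnz,bju] -> 11 lines: jjht mmxfq ytby luu iphnz bju qfseb omsnn xqfes ukh juu
Hunk 7: at line 7 remove [xqfes] add [hcgc,rbz] -> 12 lines: jjht mmxfq ytby luu iphnz bju qfseb omsnn hcgc rbz ukh juu

Answer: jjht
mmxfq
ytby
luu
iphnz
bju
qfseb
omsnn
hcgc
rbz
ukh
juu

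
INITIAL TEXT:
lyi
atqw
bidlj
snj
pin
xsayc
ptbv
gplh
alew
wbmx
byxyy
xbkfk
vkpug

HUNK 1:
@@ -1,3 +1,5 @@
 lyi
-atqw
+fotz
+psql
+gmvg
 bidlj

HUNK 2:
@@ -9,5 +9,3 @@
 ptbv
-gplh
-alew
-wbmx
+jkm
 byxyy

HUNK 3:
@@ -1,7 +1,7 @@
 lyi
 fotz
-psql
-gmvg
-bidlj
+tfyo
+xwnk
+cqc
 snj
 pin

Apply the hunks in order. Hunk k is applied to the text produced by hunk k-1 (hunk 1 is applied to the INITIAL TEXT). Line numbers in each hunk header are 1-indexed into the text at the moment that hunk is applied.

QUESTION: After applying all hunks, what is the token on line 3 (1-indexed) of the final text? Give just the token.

Answer: tfyo

Derivation:
Hunk 1: at line 1 remove [atqw] add [fotz,psql,gmvg] -> 15 lines: lyi fotz psql gmvg bidlj snj pin xsayc ptbv gplh alew wbmx byxyy xbkfk vkpug
Hunk 2: at line 9 remove [gplh,alew,wbmx] add [jkm] -> 13 lines: lyi fotz psql gmvg bidlj snj pin xsayc ptbv jkm byxyy xbkfk vkpug
Hunk 3: at line 1 remove [psql,gmvg,bidlj] add [tfyo,xwnk,cqc] -> 13 lines: lyi fotz tfyo xwnk cqc snj pin xsayc ptbv jkm byxyy xbkfk vkpug
Final line 3: tfyo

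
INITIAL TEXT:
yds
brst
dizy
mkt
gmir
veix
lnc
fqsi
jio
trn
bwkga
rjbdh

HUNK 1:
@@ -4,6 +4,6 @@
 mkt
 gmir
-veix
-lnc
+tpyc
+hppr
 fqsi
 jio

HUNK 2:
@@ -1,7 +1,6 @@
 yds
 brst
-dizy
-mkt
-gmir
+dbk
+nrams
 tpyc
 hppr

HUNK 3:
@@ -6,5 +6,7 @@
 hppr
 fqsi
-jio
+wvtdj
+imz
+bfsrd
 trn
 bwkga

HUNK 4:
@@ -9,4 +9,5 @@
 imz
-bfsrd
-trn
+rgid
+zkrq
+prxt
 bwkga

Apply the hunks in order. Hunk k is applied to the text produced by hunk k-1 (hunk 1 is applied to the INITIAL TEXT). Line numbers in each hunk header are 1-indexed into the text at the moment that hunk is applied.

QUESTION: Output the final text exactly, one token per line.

Hunk 1: at line 4 remove [veix,lnc] add [tpyc,hppr] -> 12 lines: yds brst dizy mkt gmir tpyc hppr fqsi jio trn bwkga rjbdh
Hunk 2: at line 1 remove [dizy,mkt,gmir] add [dbk,nrams] -> 11 lines: yds brst dbk nrams tpyc hppr fqsi jio trn bwkga rjbdh
Hunk 3: at line 6 remove [jio] add [wvtdj,imz,bfsrd] -> 13 lines: yds brst dbk nrams tpyc hppr fqsi wvtdj imz bfsrd trn bwkga rjbdh
Hunk 4: at line 9 remove [bfsrd,trn] add [rgid,zkrq,prxt] -> 14 lines: yds brst dbk nrams tpyc hppr fqsi wvtdj imz rgid zkrq prxt bwkga rjbdh

Answer: yds
brst
dbk
nrams
tpyc
hppr
fqsi
wvtdj
imz
rgid
zkrq
prxt
bwkga
rjbdh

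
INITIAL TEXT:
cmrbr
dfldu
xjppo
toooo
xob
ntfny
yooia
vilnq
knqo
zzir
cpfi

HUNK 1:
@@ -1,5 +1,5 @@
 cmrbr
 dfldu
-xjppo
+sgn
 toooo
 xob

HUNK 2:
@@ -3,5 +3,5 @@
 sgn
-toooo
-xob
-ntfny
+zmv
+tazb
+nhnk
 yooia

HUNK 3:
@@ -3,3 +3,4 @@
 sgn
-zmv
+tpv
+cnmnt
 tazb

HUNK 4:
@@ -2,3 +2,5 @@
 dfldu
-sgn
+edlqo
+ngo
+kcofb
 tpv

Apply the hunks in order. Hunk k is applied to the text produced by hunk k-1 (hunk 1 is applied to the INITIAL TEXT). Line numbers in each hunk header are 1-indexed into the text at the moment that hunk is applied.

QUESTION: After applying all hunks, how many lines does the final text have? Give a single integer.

Hunk 1: at line 1 remove [xjppo] add [sgn] -> 11 lines: cmrbr dfldu sgn toooo xob ntfny yooia vilnq knqo zzir cpfi
Hunk 2: at line 3 remove [toooo,xob,ntfny] add [zmv,tazb,nhnk] -> 11 lines: cmrbr dfldu sgn zmv tazb nhnk yooia vilnq knqo zzir cpfi
Hunk 3: at line 3 remove [zmv] add [tpv,cnmnt] -> 12 lines: cmrbr dfldu sgn tpv cnmnt tazb nhnk yooia vilnq knqo zzir cpfi
Hunk 4: at line 2 remove [sgn] add [edlqo,ngo,kcofb] -> 14 lines: cmrbr dfldu edlqo ngo kcofb tpv cnmnt tazb nhnk yooia vilnq knqo zzir cpfi
Final line count: 14

Answer: 14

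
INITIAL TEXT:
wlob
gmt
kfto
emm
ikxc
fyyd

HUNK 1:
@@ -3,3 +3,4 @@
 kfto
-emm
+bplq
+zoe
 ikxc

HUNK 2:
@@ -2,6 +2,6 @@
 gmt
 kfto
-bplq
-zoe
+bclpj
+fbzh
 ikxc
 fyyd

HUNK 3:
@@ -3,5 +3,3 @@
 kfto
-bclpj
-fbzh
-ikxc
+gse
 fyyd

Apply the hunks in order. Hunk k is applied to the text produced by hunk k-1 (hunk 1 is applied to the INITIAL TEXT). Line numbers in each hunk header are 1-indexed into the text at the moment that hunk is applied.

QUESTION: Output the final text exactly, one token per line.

Hunk 1: at line 3 remove [emm] add [bplq,zoe] -> 7 lines: wlob gmt kfto bplq zoe ikxc fyyd
Hunk 2: at line 2 remove [bplq,zoe] add [bclpj,fbzh] -> 7 lines: wlob gmt kfto bclpj fbzh ikxc fyyd
Hunk 3: at line 3 remove [bclpj,fbzh,ikxc] add [gse] -> 5 lines: wlob gmt kfto gse fyyd

Answer: wlob
gmt
kfto
gse
fyyd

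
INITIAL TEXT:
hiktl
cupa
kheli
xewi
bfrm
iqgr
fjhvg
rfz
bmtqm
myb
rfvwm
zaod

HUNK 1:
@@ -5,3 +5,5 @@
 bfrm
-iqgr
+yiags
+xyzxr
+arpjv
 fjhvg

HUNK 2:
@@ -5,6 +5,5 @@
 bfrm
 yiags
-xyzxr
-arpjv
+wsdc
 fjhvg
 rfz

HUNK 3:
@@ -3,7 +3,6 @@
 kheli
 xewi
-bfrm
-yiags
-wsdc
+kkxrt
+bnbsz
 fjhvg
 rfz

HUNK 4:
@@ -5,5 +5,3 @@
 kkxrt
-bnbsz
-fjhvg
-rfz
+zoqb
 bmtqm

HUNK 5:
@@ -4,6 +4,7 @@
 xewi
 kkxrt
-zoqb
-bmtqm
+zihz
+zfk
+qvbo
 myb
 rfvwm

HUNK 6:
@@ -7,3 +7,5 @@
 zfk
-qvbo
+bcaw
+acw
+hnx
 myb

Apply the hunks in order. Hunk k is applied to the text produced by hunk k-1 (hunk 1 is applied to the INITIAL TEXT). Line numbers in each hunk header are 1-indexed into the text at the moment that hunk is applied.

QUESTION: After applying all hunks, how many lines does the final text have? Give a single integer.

Answer: 13

Derivation:
Hunk 1: at line 5 remove [iqgr] add [yiags,xyzxr,arpjv] -> 14 lines: hiktl cupa kheli xewi bfrm yiags xyzxr arpjv fjhvg rfz bmtqm myb rfvwm zaod
Hunk 2: at line 5 remove [xyzxr,arpjv] add [wsdc] -> 13 lines: hiktl cupa kheli xewi bfrm yiags wsdc fjhvg rfz bmtqm myb rfvwm zaod
Hunk 3: at line 3 remove [bfrm,yiags,wsdc] add [kkxrt,bnbsz] -> 12 lines: hiktl cupa kheli xewi kkxrt bnbsz fjhvg rfz bmtqm myb rfvwm zaod
Hunk 4: at line 5 remove [bnbsz,fjhvg,rfz] add [zoqb] -> 10 lines: hiktl cupa kheli xewi kkxrt zoqb bmtqm myb rfvwm zaod
Hunk 5: at line 4 remove [zoqb,bmtqm] add [zihz,zfk,qvbo] -> 11 lines: hiktl cupa kheli xewi kkxrt zihz zfk qvbo myb rfvwm zaod
Hunk 6: at line 7 remove [qvbo] add [bcaw,acw,hnx] -> 13 lines: hiktl cupa kheli xewi kkxrt zihz zfk bcaw acw hnx myb rfvwm zaod
Final line count: 13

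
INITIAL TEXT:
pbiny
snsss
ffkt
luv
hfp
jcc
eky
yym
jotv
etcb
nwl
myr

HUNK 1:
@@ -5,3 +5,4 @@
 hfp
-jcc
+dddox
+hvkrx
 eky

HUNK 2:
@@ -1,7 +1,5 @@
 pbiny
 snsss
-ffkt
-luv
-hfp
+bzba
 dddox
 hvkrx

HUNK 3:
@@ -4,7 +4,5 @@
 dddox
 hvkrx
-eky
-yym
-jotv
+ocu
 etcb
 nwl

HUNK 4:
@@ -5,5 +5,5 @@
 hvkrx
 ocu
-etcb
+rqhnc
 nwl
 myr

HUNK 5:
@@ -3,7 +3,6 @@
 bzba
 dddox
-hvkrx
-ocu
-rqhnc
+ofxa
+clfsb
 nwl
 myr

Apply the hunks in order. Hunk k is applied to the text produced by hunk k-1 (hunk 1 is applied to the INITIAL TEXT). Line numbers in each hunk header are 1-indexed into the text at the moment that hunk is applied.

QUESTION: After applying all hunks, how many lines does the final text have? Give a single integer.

Answer: 8

Derivation:
Hunk 1: at line 5 remove [jcc] add [dddox,hvkrx] -> 13 lines: pbiny snsss ffkt luv hfp dddox hvkrx eky yym jotv etcb nwl myr
Hunk 2: at line 1 remove [ffkt,luv,hfp] add [bzba] -> 11 lines: pbiny snsss bzba dddox hvkrx eky yym jotv etcb nwl myr
Hunk 3: at line 4 remove [eky,yym,jotv] add [ocu] -> 9 lines: pbiny snsss bzba dddox hvkrx ocu etcb nwl myr
Hunk 4: at line 5 remove [etcb] add [rqhnc] -> 9 lines: pbiny snsss bzba dddox hvkrx ocu rqhnc nwl myr
Hunk 5: at line 3 remove [hvkrx,ocu,rqhnc] add [ofxa,clfsb] -> 8 lines: pbiny snsss bzba dddox ofxa clfsb nwl myr
Final line count: 8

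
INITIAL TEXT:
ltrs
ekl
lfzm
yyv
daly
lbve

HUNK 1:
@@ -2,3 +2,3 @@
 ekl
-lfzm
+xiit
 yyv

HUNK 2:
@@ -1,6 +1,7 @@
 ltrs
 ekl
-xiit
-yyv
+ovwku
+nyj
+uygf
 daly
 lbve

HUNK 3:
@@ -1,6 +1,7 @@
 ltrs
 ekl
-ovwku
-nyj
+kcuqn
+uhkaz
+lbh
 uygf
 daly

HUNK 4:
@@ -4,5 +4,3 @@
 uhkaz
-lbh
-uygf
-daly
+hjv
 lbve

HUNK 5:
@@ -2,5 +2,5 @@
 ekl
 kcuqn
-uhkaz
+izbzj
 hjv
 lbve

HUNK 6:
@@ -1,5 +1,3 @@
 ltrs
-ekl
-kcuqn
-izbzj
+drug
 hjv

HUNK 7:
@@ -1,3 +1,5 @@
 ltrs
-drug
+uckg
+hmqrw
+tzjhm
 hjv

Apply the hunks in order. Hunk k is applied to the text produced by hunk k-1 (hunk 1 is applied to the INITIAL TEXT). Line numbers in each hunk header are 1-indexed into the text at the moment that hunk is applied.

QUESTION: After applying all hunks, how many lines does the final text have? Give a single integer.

Answer: 6

Derivation:
Hunk 1: at line 2 remove [lfzm] add [xiit] -> 6 lines: ltrs ekl xiit yyv daly lbve
Hunk 2: at line 1 remove [xiit,yyv] add [ovwku,nyj,uygf] -> 7 lines: ltrs ekl ovwku nyj uygf daly lbve
Hunk 3: at line 1 remove [ovwku,nyj] add [kcuqn,uhkaz,lbh] -> 8 lines: ltrs ekl kcuqn uhkaz lbh uygf daly lbve
Hunk 4: at line 4 remove [lbh,uygf,daly] add [hjv] -> 6 lines: ltrs ekl kcuqn uhkaz hjv lbve
Hunk 5: at line 2 remove [uhkaz] add [izbzj] -> 6 lines: ltrs ekl kcuqn izbzj hjv lbve
Hunk 6: at line 1 remove [ekl,kcuqn,izbzj] add [drug] -> 4 lines: ltrs drug hjv lbve
Hunk 7: at line 1 remove [drug] add [uckg,hmqrw,tzjhm] -> 6 lines: ltrs uckg hmqrw tzjhm hjv lbve
Final line count: 6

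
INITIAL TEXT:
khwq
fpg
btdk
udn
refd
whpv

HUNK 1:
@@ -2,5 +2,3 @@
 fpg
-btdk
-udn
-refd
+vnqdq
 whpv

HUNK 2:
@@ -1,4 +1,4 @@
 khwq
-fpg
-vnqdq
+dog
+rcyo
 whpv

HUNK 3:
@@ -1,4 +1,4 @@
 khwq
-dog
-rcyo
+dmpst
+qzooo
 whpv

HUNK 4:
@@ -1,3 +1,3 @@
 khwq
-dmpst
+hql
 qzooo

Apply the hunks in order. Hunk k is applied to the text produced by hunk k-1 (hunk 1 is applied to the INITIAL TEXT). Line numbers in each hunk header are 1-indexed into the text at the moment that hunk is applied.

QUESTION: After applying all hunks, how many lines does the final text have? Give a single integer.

Hunk 1: at line 2 remove [btdk,udn,refd] add [vnqdq] -> 4 lines: khwq fpg vnqdq whpv
Hunk 2: at line 1 remove [fpg,vnqdq] add [dog,rcyo] -> 4 lines: khwq dog rcyo whpv
Hunk 3: at line 1 remove [dog,rcyo] add [dmpst,qzooo] -> 4 lines: khwq dmpst qzooo whpv
Hunk 4: at line 1 remove [dmpst] add [hql] -> 4 lines: khwq hql qzooo whpv
Final line count: 4

Answer: 4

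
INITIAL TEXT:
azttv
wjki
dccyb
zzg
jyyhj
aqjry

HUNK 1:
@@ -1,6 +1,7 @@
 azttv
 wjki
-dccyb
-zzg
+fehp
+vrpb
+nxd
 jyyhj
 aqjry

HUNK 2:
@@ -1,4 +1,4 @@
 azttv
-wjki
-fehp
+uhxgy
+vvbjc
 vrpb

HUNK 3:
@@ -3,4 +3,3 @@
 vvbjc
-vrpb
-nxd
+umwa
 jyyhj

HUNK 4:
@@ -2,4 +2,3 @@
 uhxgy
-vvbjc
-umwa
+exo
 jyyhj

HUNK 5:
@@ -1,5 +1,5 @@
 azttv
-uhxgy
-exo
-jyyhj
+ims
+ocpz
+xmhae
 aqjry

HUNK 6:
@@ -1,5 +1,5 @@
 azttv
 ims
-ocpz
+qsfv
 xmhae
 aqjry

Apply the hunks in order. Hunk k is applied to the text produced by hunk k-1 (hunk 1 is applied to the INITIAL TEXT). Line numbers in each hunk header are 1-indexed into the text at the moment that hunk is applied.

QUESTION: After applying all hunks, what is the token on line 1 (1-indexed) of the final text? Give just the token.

Answer: azttv

Derivation:
Hunk 1: at line 1 remove [dccyb,zzg] add [fehp,vrpb,nxd] -> 7 lines: azttv wjki fehp vrpb nxd jyyhj aqjry
Hunk 2: at line 1 remove [wjki,fehp] add [uhxgy,vvbjc] -> 7 lines: azttv uhxgy vvbjc vrpb nxd jyyhj aqjry
Hunk 3: at line 3 remove [vrpb,nxd] add [umwa] -> 6 lines: azttv uhxgy vvbjc umwa jyyhj aqjry
Hunk 4: at line 2 remove [vvbjc,umwa] add [exo] -> 5 lines: azttv uhxgy exo jyyhj aqjry
Hunk 5: at line 1 remove [uhxgy,exo,jyyhj] add [ims,ocpz,xmhae] -> 5 lines: azttv ims ocpz xmhae aqjry
Hunk 6: at line 1 remove [ocpz] add [qsfv] -> 5 lines: azttv ims qsfv xmhae aqjry
Final line 1: azttv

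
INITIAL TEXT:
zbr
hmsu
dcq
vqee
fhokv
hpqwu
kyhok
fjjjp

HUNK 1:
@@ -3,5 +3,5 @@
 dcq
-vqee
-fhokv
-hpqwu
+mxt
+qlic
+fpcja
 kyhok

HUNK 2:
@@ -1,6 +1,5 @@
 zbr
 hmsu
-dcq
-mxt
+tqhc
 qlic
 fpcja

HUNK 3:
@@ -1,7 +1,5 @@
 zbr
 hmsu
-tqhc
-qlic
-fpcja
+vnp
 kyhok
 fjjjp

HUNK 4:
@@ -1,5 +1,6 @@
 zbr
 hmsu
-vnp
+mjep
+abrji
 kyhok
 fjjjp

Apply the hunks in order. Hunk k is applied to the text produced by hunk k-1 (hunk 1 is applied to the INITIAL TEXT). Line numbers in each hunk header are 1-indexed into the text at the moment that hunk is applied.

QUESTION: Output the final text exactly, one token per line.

Hunk 1: at line 3 remove [vqee,fhokv,hpqwu] add [mxt,qlic,fpcja] -> 8 lines: zbr hmsu dcq mxt qlic fpcja kyhok fjjjp
Hunk 2: at line 1 remove [dcq,mxt] add [tqhc] -> 7 lines: zbr hmsu tqhc qlic fpcja kyhok fjjjp
Hunk 3: at line 1 remove [tqhc,qlic,fpcja] add [vnp] -> 5 lines: zbr hmsu vnp kyhok fjjjp
Hunk 4: at line 1 remove [vnp] add [mjep,abrji] -> 6 lines: zbr hmsu mjep abrji kyhok fjjjp

Answer: zbr
hmsu
mjep
abrji
kyhok
fjjjp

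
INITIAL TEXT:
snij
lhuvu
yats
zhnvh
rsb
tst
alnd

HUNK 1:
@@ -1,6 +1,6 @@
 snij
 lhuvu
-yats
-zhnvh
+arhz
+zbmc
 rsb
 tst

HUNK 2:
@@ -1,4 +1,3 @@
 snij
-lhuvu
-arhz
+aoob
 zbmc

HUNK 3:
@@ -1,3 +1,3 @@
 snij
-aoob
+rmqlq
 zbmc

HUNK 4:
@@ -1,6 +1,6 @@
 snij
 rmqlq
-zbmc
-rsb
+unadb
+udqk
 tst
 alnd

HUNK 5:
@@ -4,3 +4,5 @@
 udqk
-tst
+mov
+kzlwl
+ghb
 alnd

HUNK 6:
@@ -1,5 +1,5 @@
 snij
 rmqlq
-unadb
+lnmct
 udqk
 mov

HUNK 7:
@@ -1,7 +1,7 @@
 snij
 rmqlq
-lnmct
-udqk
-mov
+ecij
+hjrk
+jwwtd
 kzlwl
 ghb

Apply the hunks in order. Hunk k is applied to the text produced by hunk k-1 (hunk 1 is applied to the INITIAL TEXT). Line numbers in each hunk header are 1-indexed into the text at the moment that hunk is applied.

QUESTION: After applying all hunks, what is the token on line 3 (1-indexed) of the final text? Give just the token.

Answer: ecij

Derivation:
Hunk 1: at line 1 remove [yats,zhnvh] add [arhz,zbmc] -> 7 lines: snij lhuvu arhz zbmc rsb tst alnd
Hunk 2: at line 1 remove [lhuvu,arhz] add [aoob] -> 6 lines: snij aoob zbmc rsb tst alnd
Hunk 3: at line 1 remove [aoob] add [rmqlq] -> 6 lines: snij rmqlq zbmc rsb tst alnd
Hunk 4: at line 1 remove [zbmc,rsb] add [unadb,udqk] -> 6 lines: snij rmqlq unadb udqk tst alnd
Hunk 5: at line 4 remove [tst] add [mov,kzlwl,ghb] -> 8 lines: snij rmqlq unadb udqk mov kzlwl ghb alnd
Hunk 6: at line 1 remove [unadb] add [lnmct] -> 8 lines: snij rmqlq lnmct udqk mov kzlwl ghb alnd
Hunk 7: at line 1 remove [lnmct,udqk,mov] add [ecij,hjrk,jwwtd] -> 8 lines: snij rmqlq ecij hjrk jwwtd kzlwl ghb alnd
Final line 3: ecij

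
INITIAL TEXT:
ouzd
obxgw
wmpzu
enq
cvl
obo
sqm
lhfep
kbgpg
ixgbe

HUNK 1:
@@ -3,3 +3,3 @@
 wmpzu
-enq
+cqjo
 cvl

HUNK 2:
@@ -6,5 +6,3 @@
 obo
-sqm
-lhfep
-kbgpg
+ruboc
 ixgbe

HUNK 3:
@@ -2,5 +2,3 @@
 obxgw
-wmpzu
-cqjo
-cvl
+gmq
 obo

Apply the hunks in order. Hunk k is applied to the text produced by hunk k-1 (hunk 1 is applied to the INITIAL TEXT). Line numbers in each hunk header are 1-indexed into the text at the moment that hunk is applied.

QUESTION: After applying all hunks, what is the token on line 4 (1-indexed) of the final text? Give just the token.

Hunk 1: at line 3 remove [enq] add [cqjo] -> 10 lines: ouzd obxgw wmpzu cqjo cvl obo sqm lhfep kbgpg ixgbe
Hunk 2: at line 6 remove [sqm,lhfep,kbgpg] add [ruboc] -> 8 lines: ouzd obxgw wmpzu cqjo cvl obo ruboc ixgbe
Hunk 3: at line 2 remove [wmpzu,cqjo,cvl] add [gmq] -> 6 lines: ouzd obxgw gmq obo ruboc ixgbe
Final line 4: obo

Answer: obo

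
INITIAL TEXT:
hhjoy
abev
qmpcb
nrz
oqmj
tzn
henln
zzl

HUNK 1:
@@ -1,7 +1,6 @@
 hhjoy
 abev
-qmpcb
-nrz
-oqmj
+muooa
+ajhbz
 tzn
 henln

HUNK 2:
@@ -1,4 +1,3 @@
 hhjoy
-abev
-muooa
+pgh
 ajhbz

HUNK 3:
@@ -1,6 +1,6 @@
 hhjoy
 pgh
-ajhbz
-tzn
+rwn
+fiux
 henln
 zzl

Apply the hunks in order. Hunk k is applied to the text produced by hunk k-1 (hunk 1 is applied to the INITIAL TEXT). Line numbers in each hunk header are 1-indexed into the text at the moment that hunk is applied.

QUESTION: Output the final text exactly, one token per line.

Answer: hhjoy
pgh
rwn
fiux
henln
zzl

Derivation:
Hunk 1: at line 1 remove [qmpcb,nrz,oqmj] add [muooa,ajhbz] -> 7 lines: hhjoy abev muooa ajhbz tzn henln zzl
Hunk 2: at line 1 remove [abev,muooa] add [pgh] -> 6 lines: hhjoy pgh ajhbz tzn henln zzl
Hunk 3: at line 1 remove [ajhbz,tzn] add [rwn,fiux] -> 6 lines: hhjoy pgh rwn fiux henln zzl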